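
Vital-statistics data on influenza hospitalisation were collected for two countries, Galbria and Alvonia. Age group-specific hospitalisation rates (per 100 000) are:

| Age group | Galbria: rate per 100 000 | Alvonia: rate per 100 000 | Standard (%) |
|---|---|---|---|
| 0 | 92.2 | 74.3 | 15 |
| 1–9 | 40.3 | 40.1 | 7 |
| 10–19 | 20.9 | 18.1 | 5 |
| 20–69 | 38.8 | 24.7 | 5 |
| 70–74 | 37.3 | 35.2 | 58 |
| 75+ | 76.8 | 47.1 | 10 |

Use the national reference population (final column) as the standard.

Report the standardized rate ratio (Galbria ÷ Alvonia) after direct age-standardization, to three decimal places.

Standard weights: 0.15, 0.07, 0.05, 0.05, 0.58, 0.10.
Galbria: 0.1500×92.2 + 0.0700×40.3 + 0.0500×20.9 + 0.0500×38.8 + 0.5800×37.3 + 0.1000×76.8 = 48.9500 per 100 000.
Alvonia: 0.1500×74.3 + 0.0700×40.1 + 0.0500×18.1 + 0.0500×24.7 + 0.5800×35.2 + 0.1000×47.1 = 41.2180 per 100 000.
Ratio = 48.9500 ÷ 41.2180 = 1.18759.

1.188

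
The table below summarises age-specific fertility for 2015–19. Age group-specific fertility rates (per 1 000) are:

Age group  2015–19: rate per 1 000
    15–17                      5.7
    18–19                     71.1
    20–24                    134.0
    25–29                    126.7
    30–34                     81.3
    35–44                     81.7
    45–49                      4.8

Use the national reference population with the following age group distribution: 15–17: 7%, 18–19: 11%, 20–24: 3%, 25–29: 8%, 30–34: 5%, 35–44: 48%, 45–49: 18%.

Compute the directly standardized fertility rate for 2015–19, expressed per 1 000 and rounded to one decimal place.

Standard weights: 0.07, 0.11, 0.03, 0.08, 0.05, 0.48, 0.18.
Standardized rate: 0.0700×5.7 + 0.1100×71.1 + 0.0300×134.0 + 0.0800×126.7 + 0.0500×81.3 + 0.4800×81.7 + 0.1800×4.8 = 66.5210 per 1 000.

66.5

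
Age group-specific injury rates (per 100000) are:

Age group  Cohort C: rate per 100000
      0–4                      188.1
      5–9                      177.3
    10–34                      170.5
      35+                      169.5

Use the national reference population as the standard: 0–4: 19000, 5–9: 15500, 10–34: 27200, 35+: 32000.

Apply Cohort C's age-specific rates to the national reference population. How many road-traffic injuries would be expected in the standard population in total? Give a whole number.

Expected road-traffic injuries = Σ (standard pop × age-specific rate ÷ 100000)
= 19000×188.1/100000 + 15500×177.3/100000 + 27200×170.5/100000 + 32000×169.5/100000
= 35.74 + 27.48 + 46.38 + 54.24 = 163.84.

164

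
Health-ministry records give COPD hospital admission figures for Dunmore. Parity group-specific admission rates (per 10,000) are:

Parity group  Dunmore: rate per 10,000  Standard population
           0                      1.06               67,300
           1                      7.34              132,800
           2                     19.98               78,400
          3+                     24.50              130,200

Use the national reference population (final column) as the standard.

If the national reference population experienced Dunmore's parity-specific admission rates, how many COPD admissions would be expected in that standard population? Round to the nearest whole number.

Expected COPD admissions = Σ (standard pop × parity-specific rate ÷ 10,000)
= 67,300×1.06/10,000 + 132,800×7.34/10,000 + 78,400×19.98/10,000 + 130,200×24.50/10,000
= 7.13 + 97.48 + 156.64 + 318.99 = 580.24.

580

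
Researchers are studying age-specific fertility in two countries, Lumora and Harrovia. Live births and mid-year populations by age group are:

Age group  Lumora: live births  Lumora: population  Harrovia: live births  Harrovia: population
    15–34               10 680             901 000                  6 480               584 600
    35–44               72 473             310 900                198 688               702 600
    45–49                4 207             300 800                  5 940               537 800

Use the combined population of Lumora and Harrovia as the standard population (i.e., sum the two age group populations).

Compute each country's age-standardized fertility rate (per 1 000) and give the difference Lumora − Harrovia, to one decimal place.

Age-specific rates per 1 000 for Lumora: 11.853, 233.107, 13.986.
For Harrovia: 11.085, 282.790, 11.045.
Combined standard total = 3 337 700; weights = 0.4451, 0.3037, 0.2513.
Lumora: 0.4451×11.853 + 0.3037×233.107 + 0.2513×13.986 = 79.5734 per 1 000.
Harrovia: 0.4451×11.085 + 0.3037×282.790 + 0.2513×11.045 = 93.5784 per 1 000.
Difference = 79.5734 − 93.5784 = -14.0050.

-14.0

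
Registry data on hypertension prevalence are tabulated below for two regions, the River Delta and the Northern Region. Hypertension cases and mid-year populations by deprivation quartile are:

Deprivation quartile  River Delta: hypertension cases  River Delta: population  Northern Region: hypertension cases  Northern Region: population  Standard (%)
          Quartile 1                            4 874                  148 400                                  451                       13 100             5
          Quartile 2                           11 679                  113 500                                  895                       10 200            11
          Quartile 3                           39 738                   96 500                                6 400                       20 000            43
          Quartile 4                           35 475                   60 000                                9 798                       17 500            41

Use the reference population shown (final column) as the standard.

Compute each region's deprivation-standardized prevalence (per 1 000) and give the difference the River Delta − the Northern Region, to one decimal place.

53.9

Deprivation-specific rates per 1 000 for the River Delta: 32.844, 102.899, 411.793, 591.250.
For the Northern Region: 34.427, 87.745, 320.000, 559.886.
Standard weights: 0.05, 0.11, 0.43, 0.41.
The River Delta: 0.0500×32.844 + 0.1100×102.899 + 0.4300×411.793 + 0.4100×591.250 = 432.4444 per 1 000.
The Northern Region: 0.0500×34.427 + 0.1100×87.745 + 0.4300×320.000 + 0.4100×559.886 = 378.5265 per 1 000.
Difference = 432.4444 − 378.5265 = 53.9179.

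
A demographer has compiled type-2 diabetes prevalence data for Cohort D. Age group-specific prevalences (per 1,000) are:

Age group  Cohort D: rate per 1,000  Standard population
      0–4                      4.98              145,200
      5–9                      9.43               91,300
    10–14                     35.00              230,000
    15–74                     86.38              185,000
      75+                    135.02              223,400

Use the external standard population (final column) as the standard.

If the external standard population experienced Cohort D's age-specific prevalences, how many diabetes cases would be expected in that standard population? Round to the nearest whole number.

55778

Expected diabetes cases = Σ (standard pop × age-specific rate ÷ 1,000)
= 145,200×4.98/1,000 + 91,300×9.43/1,000 + 230,000×35.00/1,000 + 185,000×86.38/1,000 + 223,400×135.02/1,000
= 723.10 + 860.96 + 8050.00 + 15980.30 + 30163.47 = 55777.82.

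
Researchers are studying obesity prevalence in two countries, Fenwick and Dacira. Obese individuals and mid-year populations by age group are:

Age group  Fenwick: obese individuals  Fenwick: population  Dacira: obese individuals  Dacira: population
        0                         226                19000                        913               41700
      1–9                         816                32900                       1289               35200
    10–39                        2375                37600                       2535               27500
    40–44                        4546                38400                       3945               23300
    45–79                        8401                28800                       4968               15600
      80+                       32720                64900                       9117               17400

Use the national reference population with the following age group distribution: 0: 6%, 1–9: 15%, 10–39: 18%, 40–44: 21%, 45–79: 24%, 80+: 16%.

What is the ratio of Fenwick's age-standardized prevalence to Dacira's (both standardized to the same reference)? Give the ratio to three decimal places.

0.873

Age-specific rates per 1000 for Fenwick: 11.895, 24.802, 63.165, 118.385, 291.701, 504.160.
For Dacira: 21.894, 36.619, 92.182, 169.313, 318.462, 523.966.
Standard weights: 0.06, 0.15, 0.18, 0.21, 0.24, 0.16.
Fenwick: 0.0600×11.895 + 0.1500×24.802 + 0.1800×63.165 + 0.2100×118.385 + 0.2400×291.701 + 0.1600×504.160 = 191.3386 per 1000.
Dacira: 0.0600×21.894 + 0.1500×36.619 + 0.1800×92.182 + 0.2100×169.313 + 0.2400×318.462 + 0.1600×523.966 = 219.2203 per 1000.
Ratio = 191.3386 ÷ 219.2203 = 0.87281.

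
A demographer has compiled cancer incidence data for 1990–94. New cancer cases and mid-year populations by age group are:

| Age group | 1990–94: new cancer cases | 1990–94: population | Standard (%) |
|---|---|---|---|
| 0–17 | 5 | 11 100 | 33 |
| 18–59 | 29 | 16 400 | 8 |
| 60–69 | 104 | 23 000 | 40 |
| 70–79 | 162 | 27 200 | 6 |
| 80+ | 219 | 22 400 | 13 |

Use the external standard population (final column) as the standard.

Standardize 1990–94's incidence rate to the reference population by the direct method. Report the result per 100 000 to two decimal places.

372.71

Age-specific rates per 100 000 for 1990–94: 45.05, 176.83, 452.17, 595.59, 977.68.
Standard weights: 0.33, 0.08, 0.40, 0.06, 0.13.
Standardized rate: 0.3300×45.05 + 0.0800×176.83 + 0.4000×452.17 + 0.0600×595.59 + 0.1300×977.68 = 372.7143 per 100 000.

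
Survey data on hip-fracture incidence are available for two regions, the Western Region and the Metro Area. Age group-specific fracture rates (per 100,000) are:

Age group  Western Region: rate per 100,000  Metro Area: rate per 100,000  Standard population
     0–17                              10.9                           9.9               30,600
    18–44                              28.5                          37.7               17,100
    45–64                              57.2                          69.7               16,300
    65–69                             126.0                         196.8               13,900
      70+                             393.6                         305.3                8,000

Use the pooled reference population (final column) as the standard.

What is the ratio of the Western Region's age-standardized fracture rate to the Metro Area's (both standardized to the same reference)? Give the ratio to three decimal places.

Standard total = 85,900; weights = 0.3562, 0.1991, 0.1898, 0.1618, 0.0931.
The Western Region: 0.3562×10.9 + 0.1991×28.5 + 0.1898×57.2 + 0.1618×126.0 + 0.0931×393.6 = 77.4558 per 100,000.
The Metro Area: 0.3562×9.9 + 0.1991×37.7 + 0.1898×69.7 + 0.1618×196.8 + 0.0931×305.3 = 84.5360 per 100,000.
Ratio = 77.4558 ÷ 84.5360 = 0.91625.

0.916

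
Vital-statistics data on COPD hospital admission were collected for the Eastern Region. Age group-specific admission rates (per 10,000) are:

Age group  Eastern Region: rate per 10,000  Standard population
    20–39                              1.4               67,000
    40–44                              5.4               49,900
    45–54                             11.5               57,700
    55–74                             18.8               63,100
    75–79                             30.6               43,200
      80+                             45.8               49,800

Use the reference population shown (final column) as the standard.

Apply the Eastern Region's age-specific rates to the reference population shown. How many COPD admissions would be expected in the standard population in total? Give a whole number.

Expected COPD admissions = Σ (standard pop × age-specific rate ÷ 10,000)
= 67,000×1.4/10,000 + 49,900×5.4/10,000 + 57,700×11.5/10,000 + 63,100×18.8/10,000 + 43,200×30.6/10,000 + 49,800×45.8/10,000
= 9.38 + 26.95 + 66.36 + 118.63 + 132.19 + 228.08 = 581.59.

582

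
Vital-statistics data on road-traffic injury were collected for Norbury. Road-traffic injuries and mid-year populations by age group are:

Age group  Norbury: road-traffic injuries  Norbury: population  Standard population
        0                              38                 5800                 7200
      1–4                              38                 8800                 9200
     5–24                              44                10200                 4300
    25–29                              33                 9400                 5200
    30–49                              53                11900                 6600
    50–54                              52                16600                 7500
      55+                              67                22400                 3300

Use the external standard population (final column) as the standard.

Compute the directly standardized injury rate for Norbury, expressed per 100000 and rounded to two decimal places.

430.63

Age-specific rates per 100000 for Norbury: 655.17, 431.82, 431.37, 351.06, 445.38, 313.25, 299.11.
Standard total = 43300; weights = 0.1663, 0.2125, 0.0993, 0.1201, 0.1524, 0.1732, 0.0762.
Standardized rate: 0.1663×655.17 + 0.2125×431.82 + 0.0993×431.37 + 0.1201×351.06 + 0.1524×445.38 + 0.1732×313.25 + 0.0762×299.11 = 430.6316 per 100000.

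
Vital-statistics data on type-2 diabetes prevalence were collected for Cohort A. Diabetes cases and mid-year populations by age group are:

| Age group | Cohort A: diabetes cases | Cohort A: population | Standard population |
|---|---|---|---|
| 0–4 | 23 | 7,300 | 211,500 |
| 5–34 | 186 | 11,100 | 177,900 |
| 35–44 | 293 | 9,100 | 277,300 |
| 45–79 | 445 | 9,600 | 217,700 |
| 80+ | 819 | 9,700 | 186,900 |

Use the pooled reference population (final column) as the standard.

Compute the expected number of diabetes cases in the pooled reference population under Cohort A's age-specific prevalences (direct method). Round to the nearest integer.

38448

Age-specific rates per 1,000 for Cohort A: 3.151, 16.757, 32.198, 46.354, 84.433.
Expected diabetes cases = Σ (standard pop × age-specific rate ÷ 1,000)
= 211,500×3.151/1,000 + 177,900×16.757/1,000 + 277,300×32.198/1,000 + 217,700×46.354/1,000 + 186,900×84.433/1,000
= 666.37 + 2981.03 + 8928.45 + 10091.30 + 15780.53 = 38447.68.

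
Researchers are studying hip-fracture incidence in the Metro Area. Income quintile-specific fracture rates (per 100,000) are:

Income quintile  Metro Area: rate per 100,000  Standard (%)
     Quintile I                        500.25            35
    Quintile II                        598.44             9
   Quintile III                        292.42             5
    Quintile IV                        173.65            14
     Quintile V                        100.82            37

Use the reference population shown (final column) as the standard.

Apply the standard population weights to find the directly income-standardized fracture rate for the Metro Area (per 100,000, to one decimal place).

305.2

Standard weights: 0.35, 0.09, 0.05, 0.14, 0.37.
Standardized rate: 0.3500×500.25 + 0.0900×598.44 + 0.0500×292.42 + 0.1400×173.65 + 0.3700×100.82 = 305.1825 per 100,000.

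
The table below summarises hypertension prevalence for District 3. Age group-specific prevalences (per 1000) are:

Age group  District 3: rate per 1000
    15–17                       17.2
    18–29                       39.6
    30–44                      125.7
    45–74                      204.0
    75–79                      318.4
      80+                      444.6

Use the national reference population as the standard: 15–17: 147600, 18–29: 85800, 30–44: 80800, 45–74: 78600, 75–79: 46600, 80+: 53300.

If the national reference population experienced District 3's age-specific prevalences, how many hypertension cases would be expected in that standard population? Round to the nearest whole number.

Expected hypertension cases = Σ (standard pop × age-specific rate ÷ 1000)
= 147600×17.2/1000 + 85800×39.6/1000 + 80800×125.7/1000 + 78600×204.0/1000 + 46600×318.4/1000 + 53300×444.6/1000
= 2538.72 + 3397.68 + 10156.56 + 16034.40 + 14837.44 + 23697.18 = 70661.98.

70662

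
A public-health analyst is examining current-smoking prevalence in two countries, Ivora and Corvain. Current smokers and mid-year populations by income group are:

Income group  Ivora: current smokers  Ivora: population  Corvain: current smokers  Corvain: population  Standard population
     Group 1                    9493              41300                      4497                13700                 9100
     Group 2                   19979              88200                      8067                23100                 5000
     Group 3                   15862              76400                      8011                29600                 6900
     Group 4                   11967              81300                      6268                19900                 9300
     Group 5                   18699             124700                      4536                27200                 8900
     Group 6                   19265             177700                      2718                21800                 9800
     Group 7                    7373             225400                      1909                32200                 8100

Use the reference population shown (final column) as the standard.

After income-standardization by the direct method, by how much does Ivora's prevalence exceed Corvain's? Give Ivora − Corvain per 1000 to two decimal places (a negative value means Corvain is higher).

Income-specific rates per 1000 for Ivora: 229.855, 226.519, 207.618, 147.196, 149.952, 108.413, 32.711.
For Corvain: 328.248, 349.221, 270.642, 314.975, 166.765, 124.679, 59.286.
Standard total = 57100; weights = 0.1594, 0.0876, 0.1208, 0.1629, 0.1559, 0.1716, 0.1419.
Ivora: 0.1594×229.855 + 0.0876×226.519 + 0.1208×207.618 + 0.1629×147.196 + 0.1559×149.952 + 0.1716×108.413 + 0.1419×32.711 = 152.1494 per 1000.
Corvain: 0.1594×328.248 + 0.0876×349.221 + 0.1208×270.642 + 0.1629×314.975 + 0.1559×166.765 + 0.1716×124.679 + 0.1419×59.286 = 222.6993 per 1000.
Difference = 152.1494 − 222.6993 = -70.5499.

-70.55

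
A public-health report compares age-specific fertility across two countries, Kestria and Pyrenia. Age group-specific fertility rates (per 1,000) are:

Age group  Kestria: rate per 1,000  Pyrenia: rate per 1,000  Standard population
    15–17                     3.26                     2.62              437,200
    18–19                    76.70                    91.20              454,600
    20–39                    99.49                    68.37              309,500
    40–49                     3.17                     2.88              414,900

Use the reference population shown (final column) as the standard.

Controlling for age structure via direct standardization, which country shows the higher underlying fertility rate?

Standard total = 1,616,200; weights = 0.2705, 0.2813, 0.1915, 0.2567.
Kestria: 0.2705×3.26 + 0.2813×76.70 + 0.1915×99.49 + 0.2567×3.17 = 42.3218 per 1,000.
Pyrenia: 0.2705×2.62 + 0.2813×91.20 + 0.1915×68.37 + 0.2567×2.88 = 40.1933 per 1,000.

Kestria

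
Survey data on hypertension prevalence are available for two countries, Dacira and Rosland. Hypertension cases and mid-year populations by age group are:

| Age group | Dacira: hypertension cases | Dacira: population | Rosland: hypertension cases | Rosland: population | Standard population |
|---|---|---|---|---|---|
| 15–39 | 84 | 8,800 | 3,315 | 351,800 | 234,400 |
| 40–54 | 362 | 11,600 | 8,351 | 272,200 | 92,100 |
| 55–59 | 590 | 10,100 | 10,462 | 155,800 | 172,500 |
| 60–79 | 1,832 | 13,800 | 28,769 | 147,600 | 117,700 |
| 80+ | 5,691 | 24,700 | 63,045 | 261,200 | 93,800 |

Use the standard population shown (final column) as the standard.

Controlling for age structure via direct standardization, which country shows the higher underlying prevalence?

Rosland

Age-specific rates per 1,000 for Dacira: 9.545, 31.207, 58.416, 132.754, 230.405.
For Rosland: 9.423, 30.680, 67.150, 194.912, 241.367.
Standard total = 710,500; weights = 0.3299, 0.1296, 0.2428, 0.1657, 0.1320.
Dacira: 0.3299×9.545 + 0.1296×31.207 + 0.2428×58.416 + 0.1657×132.754 + 0.1320×230.405 = 73.7867 per 1,000.
Rosland: 0.3299×9.423 + 0.1296×30.680 + 0.2428×67.150 + 0.1657×194.912 + 0.1320×241.367 = 87.5427 per 1,000.
The crude rates (124.04 vs 95.86) would put Dacira higher, but that reflects its age composition; once standardized to a common age structure, Rosland has the higher underlying rate.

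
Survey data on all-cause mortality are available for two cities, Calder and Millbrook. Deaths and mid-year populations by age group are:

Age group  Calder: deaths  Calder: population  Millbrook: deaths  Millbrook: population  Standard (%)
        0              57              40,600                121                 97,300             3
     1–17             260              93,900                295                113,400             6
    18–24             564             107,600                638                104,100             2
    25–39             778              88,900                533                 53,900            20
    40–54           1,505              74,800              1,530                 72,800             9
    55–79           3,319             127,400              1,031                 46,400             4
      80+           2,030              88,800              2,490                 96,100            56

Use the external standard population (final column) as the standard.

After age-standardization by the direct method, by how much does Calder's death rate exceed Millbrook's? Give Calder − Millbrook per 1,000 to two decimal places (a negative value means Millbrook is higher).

Age-specific rates per 1,000 for Calder: 1.404, 2.769, 5.242, 8.751, 20.120, 26.052, 22.860.
For Millbrook: 1.244, 2.601, 6.129, 9.889, 21.016, 22.220, 25.911.
Standard weights: 0.03, 0.06, 0.02, 0.20, 0.09, 0.04, 0.56.
Calder: 0.0300×1.404 + 0.0600×2.769 + 0.0200×5.242 + 0.2000×8.751 + 0.0900×20.120 + 0.0400×26.052 + 0.5600×22.860 = 17.7181 per 1,000.
Millbrook: 0.0300×1.244 + 0.0600×2.601 + 0.0200×6.129 + 0.2000×9.889 + 0.0900×21.016 + 0.0400×22.220 + 0.5600×25.911 = 19.5839 per 1,000.
Difference = 17.7181 − 19.5839 = -1.8658.

-1.87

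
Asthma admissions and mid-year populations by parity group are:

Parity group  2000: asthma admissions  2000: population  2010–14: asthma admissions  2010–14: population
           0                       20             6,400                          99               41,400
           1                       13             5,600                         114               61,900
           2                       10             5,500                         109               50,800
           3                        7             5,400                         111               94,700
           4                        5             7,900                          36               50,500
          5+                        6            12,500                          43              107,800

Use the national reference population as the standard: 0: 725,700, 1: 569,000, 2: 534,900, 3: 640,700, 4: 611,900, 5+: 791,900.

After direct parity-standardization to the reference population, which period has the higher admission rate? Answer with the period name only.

Parity-specific rates per 10,000 for 2000: 31.25, 23.21, 18.18, 12.96, 6.33, 4.80.
For 2010–14: 23.91, 18.42, 21.46, 11.72, 7.13, 3.99.
Standard total = 3,874,100; weights = 0.1873, 0.1469, 0.1381, 0.1654, 0.1579, 0.2044.
2000: 0.1873×31.25 + 0.1469×23.21 + 0.1381×18.18 + 0.1654×12.96 + 0.1579×6.33 + 0.2044×4.80 = 15.8983 per 10,000.
2010–14: 0.1873×23.91 + 0.1469×18.42 + 0.1381×21.46 + 0.1654×11.72 + 0.1579×7.13 + 0.2044×3.99 = 14.0267 per 10,000.

2000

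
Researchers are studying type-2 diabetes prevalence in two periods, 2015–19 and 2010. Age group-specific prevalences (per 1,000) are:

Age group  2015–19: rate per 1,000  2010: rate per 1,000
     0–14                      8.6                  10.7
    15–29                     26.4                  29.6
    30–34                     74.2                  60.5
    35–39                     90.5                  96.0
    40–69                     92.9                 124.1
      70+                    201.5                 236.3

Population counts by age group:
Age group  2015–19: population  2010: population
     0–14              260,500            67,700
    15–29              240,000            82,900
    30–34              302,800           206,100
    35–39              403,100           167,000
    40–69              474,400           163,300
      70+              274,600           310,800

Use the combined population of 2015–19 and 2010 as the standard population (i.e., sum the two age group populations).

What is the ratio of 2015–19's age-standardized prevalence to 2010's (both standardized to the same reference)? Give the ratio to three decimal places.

0.879

Combined standard total = 2,953,200; weights = 0.1111, 0.1093, 0.1723, 0.1930, 0.2159, 0.1982.
2015–19: 0.1111×8.6 + 0.1093×26.4 + 0.1723×74.2 + 0.1930×90.5 + 0.2159×92.9 + 0.1982×201.5 = 94.1020 per 1,000.
2010: 0.1111×10.7 + 0.1093×29.6 + 0.1723×60.5 + 0.1930×96.0 + 0.2159×124.1 + 0.1982×236.3 = 107.0216 per 1,000.
Ratio = 94.1020 ÷ 107.0216 = 0.87928.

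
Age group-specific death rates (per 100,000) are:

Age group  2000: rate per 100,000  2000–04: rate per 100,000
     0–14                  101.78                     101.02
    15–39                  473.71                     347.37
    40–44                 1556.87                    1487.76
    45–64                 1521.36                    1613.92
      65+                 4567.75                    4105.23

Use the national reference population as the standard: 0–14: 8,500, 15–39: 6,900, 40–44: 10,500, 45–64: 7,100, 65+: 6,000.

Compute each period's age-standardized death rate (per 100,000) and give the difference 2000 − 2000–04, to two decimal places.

Standard total = 39,000; weights = 0.2179, 0.1769, 0.2692, 0.1821, 0.1538.
2000: 0.2179×101.78 + 0.1769×473.71 + 0.2692×1556.87 + 0.1821×1521.36 + 0.1538×4567.75 = 1504.8467 per 100,000.
2000–04: 0.2179×101.02 + 0.1769×347.37 + 0.2692×1487.76 + 0.1821×1613.92 + 0.1538×4105.23 = 1409.4158 per 100,000.
Difference = 1504.8467 − 1409.4158 = 95.4309.

95.43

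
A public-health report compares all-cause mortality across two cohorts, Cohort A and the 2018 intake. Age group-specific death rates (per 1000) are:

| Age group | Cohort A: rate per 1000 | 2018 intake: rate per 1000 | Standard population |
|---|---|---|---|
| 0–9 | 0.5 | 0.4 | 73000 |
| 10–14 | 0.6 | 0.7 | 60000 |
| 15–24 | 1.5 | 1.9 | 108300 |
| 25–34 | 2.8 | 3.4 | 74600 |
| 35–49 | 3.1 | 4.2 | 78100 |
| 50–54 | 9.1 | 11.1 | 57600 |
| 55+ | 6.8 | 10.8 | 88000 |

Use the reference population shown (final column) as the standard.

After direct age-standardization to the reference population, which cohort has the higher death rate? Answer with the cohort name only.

Standard total = 539600; weights = 0.1353, 0.1112, 0.2007, 0.1383, 0.1447, 0.1067, 0.1631.
Cohort A: 0.1353×0.5 + 0.1112×0.6 + 0.2007×1.5 + 0.1383×2.8 + 0.1447×3.1 + 0.1067×9.1 + 0.1631×6.8 = 3.3516 per 1000.
The 2018 intake: 0.1353×0.4 + 0.1112×0.7 + 0.2007×1.9 + 0.1383×3.4 + 0.1447×4.2 + 0.1067×11.1 + 0.1631×10.8 = 4.5374 per 1000.

2018 intake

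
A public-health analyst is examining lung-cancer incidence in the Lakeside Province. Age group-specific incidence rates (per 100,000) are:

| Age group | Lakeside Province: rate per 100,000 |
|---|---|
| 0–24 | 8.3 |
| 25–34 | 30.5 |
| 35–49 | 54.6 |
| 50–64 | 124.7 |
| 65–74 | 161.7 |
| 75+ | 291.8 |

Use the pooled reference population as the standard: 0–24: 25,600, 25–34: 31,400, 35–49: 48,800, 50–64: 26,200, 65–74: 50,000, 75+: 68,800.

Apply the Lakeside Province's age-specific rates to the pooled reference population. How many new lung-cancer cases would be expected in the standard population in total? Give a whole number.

353

Expected new lung-cancer cases = Σ (standard pop × age-specific rate ÷ 100,000)
= 25,600×8.3/100,000 + 31,400×30.5/100,000 + 48,800×54.6/100,000 + 26,200×124.7/100,000 + 50,000×161.7/100,000 + 68,800×291.8/100,000
= 2.12 + 9.58 + 26.64 + 32.67 + 80.85 + 200.76 = 352.63.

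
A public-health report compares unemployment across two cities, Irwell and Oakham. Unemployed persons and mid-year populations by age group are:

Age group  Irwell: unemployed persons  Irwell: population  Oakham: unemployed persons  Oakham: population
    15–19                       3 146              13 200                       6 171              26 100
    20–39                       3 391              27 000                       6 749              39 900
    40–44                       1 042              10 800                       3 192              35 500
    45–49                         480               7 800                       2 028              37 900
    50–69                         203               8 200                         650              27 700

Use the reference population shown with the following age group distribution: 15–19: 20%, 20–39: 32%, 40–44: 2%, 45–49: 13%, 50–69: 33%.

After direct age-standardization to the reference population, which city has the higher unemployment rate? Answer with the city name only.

Oakham

Age-specific rates per 1 000 for Irwell: 238.333, 125.593, 96.481, 61.538, 24.756.
For Oakham: 236.437, 169.148, 89.915, 53.509, 23.466.
Standard weights: 0.20, 0.32, 0.02, 0.13, 0.33.
Irwell: 0.2000×238.333 + 0.3200×125.593 + 0.0200×96.481 + 0.1300×61.538 + 0.3300×24.756 = 105.9554 per 1 000.
Oakham: 0.2000×236.437 + 0.3200×169.148 + 0.0200×89.915 + 0.1300×53.509 + 0.3300×23.466 = 117.9129 per 1 000.
The crude rates (123.31 vs 112.45) would put Irwell higher, but that reflects its age composition; once standardized to a common age structure, Oakham has the higher underlying rate.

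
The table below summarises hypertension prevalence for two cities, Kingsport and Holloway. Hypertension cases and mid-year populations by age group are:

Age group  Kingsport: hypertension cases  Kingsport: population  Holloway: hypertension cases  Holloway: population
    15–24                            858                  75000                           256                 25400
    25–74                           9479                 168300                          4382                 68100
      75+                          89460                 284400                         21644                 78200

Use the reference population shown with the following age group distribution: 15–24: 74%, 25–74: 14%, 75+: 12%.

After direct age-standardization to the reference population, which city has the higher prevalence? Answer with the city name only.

Age-specific rates per 1000 for Kingsport: 11.440, 56.322, 314.557.
For Holloway: 10.079, 64.347, 276.777.
Standard weights: 0.74, 0.14, 0.12.
Kingsport: 0.7400×11.440 + 0.1400×56.322 + 0.1200×314.557 = 54.0975 per 1000.
Holloway: 0.7400×10.079 + 0.1400×64.347 + 0.1200×276.777 = 49.6801 per 1000.

Kingsport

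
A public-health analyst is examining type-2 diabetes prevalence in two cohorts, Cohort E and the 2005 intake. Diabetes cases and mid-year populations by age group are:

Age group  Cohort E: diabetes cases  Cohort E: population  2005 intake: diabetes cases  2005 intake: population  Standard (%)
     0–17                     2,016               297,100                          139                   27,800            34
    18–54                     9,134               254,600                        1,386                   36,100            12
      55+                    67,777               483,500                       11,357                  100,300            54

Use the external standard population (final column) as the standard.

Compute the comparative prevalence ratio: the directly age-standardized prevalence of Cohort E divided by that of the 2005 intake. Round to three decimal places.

1.220

Age-specific rates per 1,000 for Cohort E: 6.786, 35.876, 140.180.
For the 2005 intake: 5.000, 38.393, 113.230.
Standard weights: 0.34, 0.12, 0.54.
Cohort E: 0.3400×6.786 + 0.1200×35.876 + 0.5400×140.180 = 82.3094 per 1,000.
The 2005 intake: 0.3400×5.000 + 0.1200×38.393 + 0.5400×113.230 = 67.4516 per 1,000.
Ratio = 82.3094 ÷ 67.4516 = 1.22027.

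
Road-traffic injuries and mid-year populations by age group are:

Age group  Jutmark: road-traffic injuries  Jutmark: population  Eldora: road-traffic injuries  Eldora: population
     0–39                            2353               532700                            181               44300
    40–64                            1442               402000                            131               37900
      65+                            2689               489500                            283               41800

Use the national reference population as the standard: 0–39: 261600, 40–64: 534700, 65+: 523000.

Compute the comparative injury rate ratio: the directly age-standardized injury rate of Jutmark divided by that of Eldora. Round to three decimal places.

0.921

Age-specific rates per 100000 for Jutmark: 441.71, 358.71, 549.34.
For Eldora: 408.58, 345.65, 677.03.
Standard total = 1319300; weights = 0.1983, 0.4053, 0.3964.
Jutmark: 0.1983×441.71 + 0.4053×358.71 + 0.3964×549.34 = 450.7352 per 100000.
Eldora: 0.1983×408.58 + 0.4053×345.65 + 0.3964×677.03 = 489.4942 per 100000.
Ratio = 450.7352 ÷ 489.4942 = 0.92082.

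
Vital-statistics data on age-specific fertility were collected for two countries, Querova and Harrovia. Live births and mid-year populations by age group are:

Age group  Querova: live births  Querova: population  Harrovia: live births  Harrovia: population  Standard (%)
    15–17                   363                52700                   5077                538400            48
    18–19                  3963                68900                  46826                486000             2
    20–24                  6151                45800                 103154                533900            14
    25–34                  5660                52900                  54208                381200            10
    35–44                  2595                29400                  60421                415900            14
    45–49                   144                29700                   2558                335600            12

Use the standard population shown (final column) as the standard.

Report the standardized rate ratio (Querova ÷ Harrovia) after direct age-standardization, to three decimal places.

0.680

Age-specific rates per 1000 for Querova: 6.888, 57.518, 134.301, 106.994, 88.265, 4.848.
For Harrovia: 9.430, 96.350, 193.208, 142.204, 145.278, 7.622.
Standard weights: 0.48, 0.02, 0.14, 0.10, 0.14, 0.12.
Querova: 0.4800×6.888 + 0.0200×57.518 + 0.1400×134.301 + 0.1000×106.994 + 0.1400×88.265 + 0.1200×4.848 = 46.8972 per 1000.
Harrovia: 0.4800×9.430 + 0.0200×96.350 + 0.1400×193.208 + 0.1000×142.204 + 0.1400×145.278 + 0.1200×7.622 = 68.9764 per 1000.
Ratio = 46.8972 ÷ 68.9764 = 0.67990.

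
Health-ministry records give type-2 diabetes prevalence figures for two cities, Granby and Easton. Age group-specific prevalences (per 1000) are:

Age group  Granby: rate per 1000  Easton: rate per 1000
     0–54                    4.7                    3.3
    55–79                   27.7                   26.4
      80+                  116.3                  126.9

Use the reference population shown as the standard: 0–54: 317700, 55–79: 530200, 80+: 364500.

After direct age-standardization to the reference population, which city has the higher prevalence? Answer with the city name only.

Easton

Standard total = 1212400; weights = 0.2620, 0.4373, 0.3006.
Granby: 0.2620×4.7 + 0.4373×27.7 + 0.3006×116.3 = 48.3100 per 1000.
Easton: 0.2620×3.3 + 0.4373×26.4 + 0.3006×126.9 = 50.5615 per 1000.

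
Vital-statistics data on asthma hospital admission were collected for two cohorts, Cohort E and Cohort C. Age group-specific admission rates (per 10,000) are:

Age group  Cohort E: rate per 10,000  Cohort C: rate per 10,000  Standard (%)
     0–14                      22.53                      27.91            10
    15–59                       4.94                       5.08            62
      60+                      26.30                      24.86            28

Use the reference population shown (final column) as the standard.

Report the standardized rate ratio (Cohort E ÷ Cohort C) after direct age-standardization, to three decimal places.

0.983

Standard weights: 0.10, 0.62, 0.28.
Cohort E: 0.1000×22.53 + 0.6200×4.94 + 0.2800×26.30 = 12.6798 per 10,000.
Cohort C: 0.1000×27.91 + 0.6200×5.08 + 0.2800×24.86 = 12.9014 per 10,000.
Ratio = 12.6798 ÷ 12.9014 = 0.98282.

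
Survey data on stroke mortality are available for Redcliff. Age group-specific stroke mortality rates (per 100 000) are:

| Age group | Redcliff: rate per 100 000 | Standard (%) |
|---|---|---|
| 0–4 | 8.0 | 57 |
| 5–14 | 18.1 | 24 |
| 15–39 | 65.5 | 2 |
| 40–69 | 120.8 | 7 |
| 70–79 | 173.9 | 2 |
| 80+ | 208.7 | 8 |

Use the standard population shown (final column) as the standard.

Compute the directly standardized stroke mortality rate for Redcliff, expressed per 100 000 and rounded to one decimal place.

38.8

Standard weights: 0.57, 0.24, 0.02, 0.07, 0.02, 0.08.
Standardized rate: 0.5700×8.0 + 0.2400×18.1 + 0.0200×65.5 + 0.0700×120.8 + 0.0200×173.9 + 0.0800×208.7 = 38.8440 per 100 000.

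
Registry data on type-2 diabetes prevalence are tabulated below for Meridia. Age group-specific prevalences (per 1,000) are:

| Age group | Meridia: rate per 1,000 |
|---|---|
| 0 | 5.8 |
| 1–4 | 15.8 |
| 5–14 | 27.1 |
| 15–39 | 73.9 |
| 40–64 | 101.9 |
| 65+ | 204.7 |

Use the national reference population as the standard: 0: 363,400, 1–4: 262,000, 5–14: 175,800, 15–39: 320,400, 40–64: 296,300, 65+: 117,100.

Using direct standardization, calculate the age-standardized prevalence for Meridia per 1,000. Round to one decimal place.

57.9

Standard total = 1,535,000; weights = 0.2367, 0.1707, 0.1145, 0.2087, 0.1930, 0.0763.
Standardized rate: 0.2367×5.8 + 0.1707×15.8 + 0.1145×27.1 + 0.2087×73.9 + 0.1930×101.9 + 0.0763×204.7 = 57.8843 per 1,000.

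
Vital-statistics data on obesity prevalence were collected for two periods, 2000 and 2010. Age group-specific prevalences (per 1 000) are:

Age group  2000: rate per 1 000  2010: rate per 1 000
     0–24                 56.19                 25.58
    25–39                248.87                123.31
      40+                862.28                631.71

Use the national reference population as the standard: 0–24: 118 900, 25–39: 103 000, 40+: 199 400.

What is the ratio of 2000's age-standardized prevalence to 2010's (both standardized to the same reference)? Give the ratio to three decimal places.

1.441

Standard total = 421 300; weights = 0.2822, 0.2445, 0.4733.
2000: 0.2822×56.19 + 0.2445×248.87 + 0.4733×862.28 = 484.8166 per 1 000.
2010: 0.2822×25.58 + 0.2445×123.31 + 0.4733×631.71 = 336.3526 per 1 000.
Ratio = 484.8166 ÷ 336.3526 = 1.44139.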